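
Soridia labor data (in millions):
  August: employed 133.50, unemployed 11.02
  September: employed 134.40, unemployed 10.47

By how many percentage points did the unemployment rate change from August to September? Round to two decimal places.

The unemployment rate changed by −0.40 percentage points.

August: labor force = 133.50 + 11.02 = 144.52; u = 11.02/144.52 = 7.63%.
September: labor force = 134.40 + 10.47 = 144.87; u = 10.47/144.87 = 7.23%.
Change = 7.23% − 7.63% = −0.40 pp.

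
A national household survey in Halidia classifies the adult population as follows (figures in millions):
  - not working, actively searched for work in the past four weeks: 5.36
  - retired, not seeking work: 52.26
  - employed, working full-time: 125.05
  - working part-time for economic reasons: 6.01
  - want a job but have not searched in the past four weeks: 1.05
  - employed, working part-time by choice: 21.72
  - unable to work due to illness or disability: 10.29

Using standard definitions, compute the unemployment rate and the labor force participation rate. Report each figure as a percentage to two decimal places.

Employed = 125.05 + 6.01 + 21.72 = 152.78 million (anyone who worked, including part-time for economic reasons, counts as employed).
Unemployed = 5.36 million.
Labor force = 152.78 + 5.36 = 158.14 million.
Not in labor force = 52.26 + 1.05 + 10.29 = 63.60 million (those not working and not actively searching are outside the labor force — including those who want a job but have given up searching).
Civilian working-age population = 158.14 + 63.60 = 221.74 million.
Unemployment rate = 5.36 / 158.14 = 3.39%.
Labor force participation rate = 158.14 / 221.74 = 71.32%.

Unemployment rate ≈ 3.39%; labor force participation rate ≈ 71.32%.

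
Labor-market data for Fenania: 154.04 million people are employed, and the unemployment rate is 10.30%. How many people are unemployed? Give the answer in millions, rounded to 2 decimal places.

Let U be the number unemployed. The labor force is E + U, and U/(E+U) = 0.1030.
So U = 0.1030 × 154.04 / (1 − 0.1030) = 15.8661 / 0.8970 ≈ 17.69 million.

About 17.69 million are unemployed.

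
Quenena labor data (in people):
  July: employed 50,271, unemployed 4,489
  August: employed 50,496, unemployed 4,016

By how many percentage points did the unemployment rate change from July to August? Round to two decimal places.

July: labor force = 50,271 + 4,489 = 54,760; u = 4,489/54,760 = 8.20%.
August: labor force = 50,496 + 4,016 = 54,512; u = 4,016/54,512 = 7.37%.
Change = 7.37% − 8.20% = −0.83 pp.

The unemployment rate changed by −0.83 percentage points.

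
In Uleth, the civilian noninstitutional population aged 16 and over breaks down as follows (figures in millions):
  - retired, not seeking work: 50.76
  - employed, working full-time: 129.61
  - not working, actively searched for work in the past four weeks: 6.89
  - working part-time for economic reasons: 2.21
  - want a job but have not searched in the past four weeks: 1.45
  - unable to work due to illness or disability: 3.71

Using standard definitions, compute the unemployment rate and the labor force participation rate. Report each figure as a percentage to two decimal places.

Employed = 129.61 + 2.21 = 131.82 million (anyone who worked, including part-time for economic reasons, counts as employed).
Unemployed = 6.89 million.
Labor force = 131.82 + 6.89 = 138.71 million.
Not in labor force = 50.76 + 1.45 + 3.71 = 55.92 million (those not working and not actively searching are outside the labor force — including those who want a job but have given up searching).
Civilian working-age population = 138.71 + 55.92 = 194.63 million.
Unemployment rate = 6.89 / 138.71 = 4.97%.
Labor force participation rate = 138.71 / 194.63 = 71.27%.

Unemployment rate ≈ 4.97%; labor force participation rate ≈ 71.27%.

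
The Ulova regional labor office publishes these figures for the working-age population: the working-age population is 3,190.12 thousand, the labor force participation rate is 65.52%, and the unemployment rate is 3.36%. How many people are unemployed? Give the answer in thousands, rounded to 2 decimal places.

About 70.23 thousand are unemployed.

Labor force = 0.6552 × 3,190.12 = 2,090.17 thousand.
Unemployed = 0.0336 × 2,090.17 ≈ 70.23 thousand.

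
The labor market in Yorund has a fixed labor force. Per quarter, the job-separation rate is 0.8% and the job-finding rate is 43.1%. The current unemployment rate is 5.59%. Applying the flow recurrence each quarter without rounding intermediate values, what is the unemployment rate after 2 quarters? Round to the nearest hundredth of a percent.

With a fixed labor force, u_{t+1} = u_t + s·(1−u_t) − f·u_t = u_t·(1−s−f) + s.
Here 1−s−f = 0.561 and s = 0.008.
u_1 = 0.055900 × 0.561 + 0.008 = 0.039360.
u_2 = 0.039360 × 0.561 + 0.008 = 0.030081.

Unemployment rate after two quarters ≈ 3.01%.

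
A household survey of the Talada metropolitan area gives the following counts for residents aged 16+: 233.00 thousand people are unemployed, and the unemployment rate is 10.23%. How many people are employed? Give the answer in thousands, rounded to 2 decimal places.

About 2,044.61 thousand are employed.

Labor force = U / u = 233.00 / 0.1023 ≈ 2,277.61 thousand.
Employed = labor force − unemployed = 2,277.61 − 233.00 = 2,044.61 thousand.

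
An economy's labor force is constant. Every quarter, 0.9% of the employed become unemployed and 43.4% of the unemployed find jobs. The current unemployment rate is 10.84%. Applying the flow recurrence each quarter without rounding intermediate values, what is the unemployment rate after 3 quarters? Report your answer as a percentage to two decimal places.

Unemployment rate after three quarters ≈ 3.55%.

With a fixed labor force, u_{t+1} = u_t + s·(1−u_t) − f·u_t = u_t·(1−s−f) + s.
Here 1−s−f = 0.557 and s = 0.009.
u_1 = 0.108400 × 0.557 + 0.009 = 0.069379.
u_2 = 0.069379 × 0.557 + 0.009 = 0.047644.
u_3 = 0.047644 × 0.557 + 0.009 = 0.035538.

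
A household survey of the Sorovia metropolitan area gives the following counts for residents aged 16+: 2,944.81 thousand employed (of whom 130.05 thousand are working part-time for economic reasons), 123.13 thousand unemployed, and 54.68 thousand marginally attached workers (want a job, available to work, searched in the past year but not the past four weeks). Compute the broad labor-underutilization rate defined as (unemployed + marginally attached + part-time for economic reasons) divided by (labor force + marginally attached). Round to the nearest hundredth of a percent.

Labor force = 2,944.81 + 123.13 = 3,067.94 thousand.
Numerator = 123.13 + 54.68 + 130.05 = 307.86 thousand.
Denominator = 3,067.94 + 54.68 = 3,122.62 thousand.
Broad rate = 307.86 / 3,122.62 = 9.86%.

Broad underutilization rate ≈ 9.86%.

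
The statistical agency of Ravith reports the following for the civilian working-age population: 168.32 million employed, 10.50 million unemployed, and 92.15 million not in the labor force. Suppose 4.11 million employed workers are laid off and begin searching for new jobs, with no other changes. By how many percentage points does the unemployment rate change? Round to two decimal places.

The unemployment rate changes by +2.30 percentage points.

Initially, labor force = 168.32 + 10.50 = 178.82 million, so u = 10.50/178.82 = 5.87%.
After the change, employed falls and unemployed rises by 4.11; labor force unchanged → E = 164.21, U = 14.61, labor force = 178.82 million.
New unemployment rate = 14.61 / 178.82 = 8.17%.
Change = 8.17% − 5.87% = +2.30 percentage points.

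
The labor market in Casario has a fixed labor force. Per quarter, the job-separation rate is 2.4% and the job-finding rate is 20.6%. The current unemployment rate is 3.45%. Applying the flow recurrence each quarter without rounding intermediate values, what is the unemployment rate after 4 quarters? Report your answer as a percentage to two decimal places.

With a fixed labor force, u_{t+1} = u_t + s·(1−u_t) − f·u_t = u_t·(1−s−f) + s.
Here 1−s−f = 0.770 and s = 0.024.
u_1 = 0.034500 × 0.770 + 0.024 = 0.050565.
u_2 = 0.050565 × 0.770 + 0.024 = 0.062935.
u_3 = 0.062935 × 0.770 + 0.024 = 0.072460.
u_4 = 0.072460 × 0.770 + 0.024 = 0.079794.

Unemployment rate after four quarters ≈ 7.98%.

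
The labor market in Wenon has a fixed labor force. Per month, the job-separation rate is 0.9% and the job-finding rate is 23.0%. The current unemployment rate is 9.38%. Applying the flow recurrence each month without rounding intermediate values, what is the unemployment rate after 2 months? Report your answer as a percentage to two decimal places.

Unemployment rate after two months ≈ 7.02%.

With a fixed labor force, u_{t+1} = u_t + s·(1−u_t) − f·u_t = u_t·(1−s−f) + s.
Here 1−s−f = 0.761 and s = 0.009.
u_1 = 0.093800 × 0.761 + 0.009 = 0.080382.
u_2 = 0.080382 × 0.761 + 0.009 = 0.070171.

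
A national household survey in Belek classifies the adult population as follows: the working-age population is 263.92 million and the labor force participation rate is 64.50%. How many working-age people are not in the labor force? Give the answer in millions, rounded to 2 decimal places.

About 93.69 million are not in the labor force.

Share not in the labor force = 1 − 0.6450 = 0.3550.
Not in labor force = 0.3550 × 263.92 ≈ 93.69 million.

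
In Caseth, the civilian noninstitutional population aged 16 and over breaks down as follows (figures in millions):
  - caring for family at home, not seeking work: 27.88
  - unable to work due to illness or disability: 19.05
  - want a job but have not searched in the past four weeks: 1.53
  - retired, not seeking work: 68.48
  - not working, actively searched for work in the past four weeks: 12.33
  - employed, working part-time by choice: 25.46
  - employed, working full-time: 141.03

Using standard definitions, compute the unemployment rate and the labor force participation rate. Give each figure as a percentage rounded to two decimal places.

Employed = 25.46 + 141.03 = 166.49 million.
Unemployed = 12.33 million.
Labor force = 166.49 + 12.33 = 178.82 million.
Not in labor force = 27.88 + 19.05 + 1.53 + 68.48 = 116.94 million (those not working and not actively searching are outside the labor force — including those who want a job but have given up searching).
Civilian working-age population = 178.82 + 116.94 = 295.76 million.
Unemployment rate = 12.33 / 178.82 = 6.90%.
Labor force participation rate = 178.82 / 295.76 = 60.46%.

Unemployment rate ≈ 6.90%; labor force participation rate ≈ 60.46%.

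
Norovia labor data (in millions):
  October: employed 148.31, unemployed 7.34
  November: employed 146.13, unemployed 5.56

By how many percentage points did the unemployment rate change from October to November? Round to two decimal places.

October: labor force = 148.31 + 7.34 = 155.65; u = 7.34/155.65 = 4.72%.
November: labor force = 146.13 + 5.56 = 151.69; u = 5.56/151.69 = 3.67%.
Change = 3.67% − 4.72% = −1.05 pp.

The unemployment rate changed by −1.05 percentage points.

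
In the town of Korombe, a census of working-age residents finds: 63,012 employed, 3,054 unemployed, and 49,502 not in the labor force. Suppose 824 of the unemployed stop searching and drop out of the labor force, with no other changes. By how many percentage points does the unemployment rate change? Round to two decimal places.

Initially, labor force = 63,012 + 3,054 = 66,066, so u = 3,054/66,066 = 4.62%.
After the change, unemployed and labor force both fall by 824 → E = 63,012, U = 2,230, labor force = 65,242.
New unemployment rate = 2,230 / 65,242 = 3.42%.
Change = 3.42% − 4.62% = −1.20 percentage points.

The unemployment rate changes by −1.20 percentage points.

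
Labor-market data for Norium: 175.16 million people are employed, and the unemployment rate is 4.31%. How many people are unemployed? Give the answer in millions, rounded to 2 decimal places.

Let U be the number unemployed. The labor force is E + U, and U/(E+U) = 0.0431.
So U = 0.0431 × 175.16 / (1 − 0.0431) = 7.5494 / 0.9569 ≈ 7.89 million.

About 7.89 million are unemployed.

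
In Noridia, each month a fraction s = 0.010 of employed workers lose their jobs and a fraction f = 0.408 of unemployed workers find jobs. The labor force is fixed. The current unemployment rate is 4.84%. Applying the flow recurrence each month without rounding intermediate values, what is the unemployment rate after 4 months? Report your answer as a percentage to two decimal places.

With a fixed labor force, u_{t+1} = u_t + s·(1−u_t) − f·u_t = u_t·(1−s−f) + s.
Here 1−s−f = 0.582 and s = 0.010.
u_1 = 0.048400 × 0.582 + 0.010 = 0.038169.
u_2 = 0.038169 × 0.582 + 0.010 = 0.032214.
u_3 = 0.032214 × 0.582 + 0.010 = 0.028749.
u_4 = 0.028749 × 0.582 + 0.010 = 0.026732.

Unemployment rate after four months ≈ 2.67%.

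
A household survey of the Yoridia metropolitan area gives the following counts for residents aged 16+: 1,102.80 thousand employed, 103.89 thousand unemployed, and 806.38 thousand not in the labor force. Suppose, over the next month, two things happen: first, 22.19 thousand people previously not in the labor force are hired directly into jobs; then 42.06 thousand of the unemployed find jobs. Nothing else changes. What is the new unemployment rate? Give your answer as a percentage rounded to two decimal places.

Initially, labor force = 1,102.80 + 103.89 = 1,206.69 thousand, so u = 103.89/1,206.69 = 8.61%.
After the first change, employed and labor force both rise by 22.19; unemployed unchanged → E = 1,124.99, U = 103.89, labor force = 1,228.88 thousand.
After the second change, unemployed falls and employed rises by 42.06; labor force unchanged → E = 1,167.05, U = 61.83, labor force = 1,228.88 thousand.
New unemployment rate = 61.83 / 1,228.88 = 5.03%.

New unemployment rate ≈ 5.03%.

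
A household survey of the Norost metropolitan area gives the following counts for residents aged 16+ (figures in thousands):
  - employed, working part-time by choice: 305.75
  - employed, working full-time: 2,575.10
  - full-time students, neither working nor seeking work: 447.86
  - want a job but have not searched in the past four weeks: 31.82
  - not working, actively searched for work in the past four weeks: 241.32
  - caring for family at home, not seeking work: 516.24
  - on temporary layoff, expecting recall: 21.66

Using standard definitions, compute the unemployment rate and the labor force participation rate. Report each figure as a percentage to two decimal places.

Unemployment rate ≈ 8.36%; labor force participation rate ≈ 75.94%.

Employed = 305.75 + 2,575.10 = 2,880.85 thousand.
Unemployed = 241.32 + 21.66 = 262.98 thousand (jobless and actively searching, or on temporary layoff).
Labor force = 2,880.85 + 262.98 = 3,143.83 thousand.
Not in labor force = 447.86 + 31.82 + 516.24 = 995.92 thousand (those not working and not actively searching are outside the labor force — including those who want a job but have given up searching).
Civilian working-age population = 3,143.83 + 995.92 = 4,139.75 thousand.
Unemployment rate = 262.98 / 3,143.83 = 8.36%.
Labor force participation rate = 3,143.83 / 4,139.75 = 75.94%.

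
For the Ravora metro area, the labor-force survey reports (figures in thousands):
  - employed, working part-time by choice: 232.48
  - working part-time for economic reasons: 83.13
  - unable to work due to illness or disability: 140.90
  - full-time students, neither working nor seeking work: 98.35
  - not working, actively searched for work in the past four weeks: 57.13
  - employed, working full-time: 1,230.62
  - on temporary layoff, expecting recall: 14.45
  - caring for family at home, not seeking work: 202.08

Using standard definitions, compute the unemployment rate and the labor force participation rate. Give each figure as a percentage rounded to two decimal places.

Employed = 232.48 + 83.13 + 1,230.62 = 1,546.23 thousand (anyone who worked, including part-time for economic reasons, counts as employed).
Unemployed = 57.13 + 14.45 = 71.58 thousand (jobless and actively searching, or on temporary layoff).
Labor force = 1,546.23 + 71.58 = 1,617.81 thousand.
Not in labor force = 140.90 + 98.35 + 202.08 = 441.33 thousand (those not working and not actively searching are outside the labor force).
Civilian working-age population = 1,617.81 + 441.33 = 2,059.14 thousand.
Unemployment rate = 71.58 / 1,617.81 = 4.42%.
Labor force participation rate = 1,617.81 / 2,059.14 = 78.57%.

Unemployment rate ≈ 4.42%; labor force participation rate ≈ 78.57%.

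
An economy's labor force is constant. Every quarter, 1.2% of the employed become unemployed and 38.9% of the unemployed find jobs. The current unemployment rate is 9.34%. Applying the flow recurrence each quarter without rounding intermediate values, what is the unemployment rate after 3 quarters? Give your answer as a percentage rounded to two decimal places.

Unemployment rate after three quarters ≈ 4.36%.

With a fixed labor force, u_{t+1} = u_t + s·(1−u_t) − f·u_t = u_t·(1−s−f) + s.
Here 1−s−f = 0.599 and s = 0.012.
u_1 = 0.093400 × 0.599 + 0.012 = 0.067947.
u_2 = 0.067947 × 0.599 + 0.012 = 0.052700.
u_3 = 0.052700 × 0.599 + 0.012 = 0.043567.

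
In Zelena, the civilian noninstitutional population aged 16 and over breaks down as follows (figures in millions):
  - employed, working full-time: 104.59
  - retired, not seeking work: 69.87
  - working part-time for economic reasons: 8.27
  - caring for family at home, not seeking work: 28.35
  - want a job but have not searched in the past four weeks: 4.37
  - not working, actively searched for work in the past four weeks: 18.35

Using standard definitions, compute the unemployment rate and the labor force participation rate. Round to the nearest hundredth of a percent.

Employed = 104.59 + 8.27 = 112.86 million (anyone who worked, including part-time for economic reasons, counts as employed).
Unemployed = 18.35 million.
Labor force = 112.86 + 18.35 = 131.21 million.
Not in labor force = 69.87 + 28.35 + 4.37 = 102.59 million (those not working and not actively searching are outside the labor force — including those who want a job but have given up searching).
Civilian working-age population = 131.21 + 102.59 = 233.80 million.
Unemployment rate = 18.35 / 131.21 = 13.99%.
Labor force participation rate = 131.21 / 233.80 = 56.12%.

Unemployment rate ≈ 13.99%; labor force participation rate ≈ 56.12%.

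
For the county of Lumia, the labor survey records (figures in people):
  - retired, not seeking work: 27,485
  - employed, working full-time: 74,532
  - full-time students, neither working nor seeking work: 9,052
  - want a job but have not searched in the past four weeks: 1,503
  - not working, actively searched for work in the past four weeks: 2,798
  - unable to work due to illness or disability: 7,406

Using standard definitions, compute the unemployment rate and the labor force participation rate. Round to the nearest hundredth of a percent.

Employed = 74,532.
Unemployed = 2,798.
Labor force = 74,532 + 2,798 = 77,330.
Not in labor force = 27,485 + 9,052 + 1,503 + 7,406 = 45,446 (those not working and not actively searching are outside the labor force — including those who want a job but have given up searching).
Civilian working-age population = 77,330 + 45,446 = 122,776.
Unemployment rate = 2,798 / 77,330 = 3.62%.
Labor force participation rate = 77,330 / 122,776 = 62.98%.

Unemployment rate ≈ 3.62%; labor force participation rate ≈ 62.98%.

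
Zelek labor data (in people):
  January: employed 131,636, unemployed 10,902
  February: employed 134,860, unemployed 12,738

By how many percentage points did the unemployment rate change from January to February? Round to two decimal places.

The unemployment rate changed by +0.98 percentage points.

January: labor force = 131,636 + 10,902 = 142,538; u = 10,902/142,538 = 7.65%.
February: labor force = 134,860 + 12,738 = 147,598; u = 12,738/147,598 = 8.63%.
Change = 8.63% − 7.65% = +0.98 pp.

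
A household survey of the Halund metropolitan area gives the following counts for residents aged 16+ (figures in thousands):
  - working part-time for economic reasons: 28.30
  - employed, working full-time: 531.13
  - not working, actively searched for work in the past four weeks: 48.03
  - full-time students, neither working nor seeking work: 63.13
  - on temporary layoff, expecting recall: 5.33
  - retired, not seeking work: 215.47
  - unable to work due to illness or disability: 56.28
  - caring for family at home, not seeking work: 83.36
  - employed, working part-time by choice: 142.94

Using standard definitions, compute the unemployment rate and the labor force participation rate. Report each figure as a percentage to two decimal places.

Employed = 28.30 + 531.13 + 142.94 = 702.37 thousand (anyone who worked, including part-time for economic reasons, counts as employed).
Unemployed = 48.03 + 5.33 = 53.36 thousand (jobless and actively searching, or on temporary layoff).
Labor force = 702.37 + 53.36 = 755.73 thousand.
Not in labor force = 63.13 + 215.47 + 56.28 + 83.36 = 418.24 thousand (those not working and not actively searching are outside the labor force).
Civilian working-age population = 755.73 + 418.24 = 1,173.97 thousand.
Unemployment rate = 53.36 / 755.73 = 7.06%.
Labor force participation rate = 755.73 / 1,173.97 = 64.37%.

Unemployment rate ≈ 7.06%; labor force participation rate ≈ 64.37%.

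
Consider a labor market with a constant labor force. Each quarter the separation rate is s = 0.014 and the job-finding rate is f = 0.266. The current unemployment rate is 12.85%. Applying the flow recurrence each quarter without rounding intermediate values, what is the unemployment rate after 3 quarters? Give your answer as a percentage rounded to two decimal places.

With a fixed labor force, u_{t+1} = u_t + s·(1−u_t) − f·u_t = u_t·(1−s−f) + s.
Here 1−s−f = 0.720 and s = 0.014.
u_1 = 0.128500 × 0.720 + 0.014 = 0.106520.
u_2 = 0.106520 × 0.720 + 0.014 = 0.090694.
u_3 = 0.090694 × 0.720 + 0.014 = 0.079300.

Unemployment rate after three quarters ≈ 7.93%.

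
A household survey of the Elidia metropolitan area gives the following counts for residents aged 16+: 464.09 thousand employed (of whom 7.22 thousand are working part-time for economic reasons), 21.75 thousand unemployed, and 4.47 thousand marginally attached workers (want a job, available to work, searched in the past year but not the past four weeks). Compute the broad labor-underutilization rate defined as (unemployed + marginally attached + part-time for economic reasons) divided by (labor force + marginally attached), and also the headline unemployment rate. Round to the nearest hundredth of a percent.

Broad underutilization rate ≈ 6.82%; headline unemployment rate ≈ 4.48%.

Labor force = 464.09 + 21.75 = 485.84 thousand.
Numerator = 21.75 + 4.47 + 7.22 = 33.44 thousand.
Denominator = 485.84 + 4.47 = 490.31 thousand.
Broad rate = 33.44 / 490.31 = 6.82%.
Headline unemployment rate = 21.75 / 485.84 = 4.48%.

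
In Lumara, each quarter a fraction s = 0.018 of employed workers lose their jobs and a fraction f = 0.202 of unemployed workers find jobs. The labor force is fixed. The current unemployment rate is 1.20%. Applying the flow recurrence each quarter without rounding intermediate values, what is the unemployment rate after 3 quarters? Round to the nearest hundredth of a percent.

Unemployment rate after three quarters ≈ 4.87%.

With a fixed labor force, u_{t+1} = u_t + s·(1−u_t) − f·u_t = u_t·(1−s−f) + s.
Here 1−s−f = 0.780 and s = 0.018.
u_1 = 0.012000 × 0.780 + 0.018 = 0.027360.
u_2 = 0.027360 × 0.780 + 0.018 = 0.039341.
u_3 = 0.039341 × 0.780 + 0.018 = 0.048686.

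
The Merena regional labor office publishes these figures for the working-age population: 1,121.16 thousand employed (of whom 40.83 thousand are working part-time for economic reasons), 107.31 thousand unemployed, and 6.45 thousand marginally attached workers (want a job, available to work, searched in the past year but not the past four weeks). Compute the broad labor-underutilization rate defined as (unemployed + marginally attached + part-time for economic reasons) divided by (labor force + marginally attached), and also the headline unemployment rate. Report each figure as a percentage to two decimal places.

Broad underutilization rate ≈ 12.52%; headline unemployment rate ≈ 8.74%.

Labor force = 1,121.16 + 107.31 = 1,228.47 thousand.
Numerator = 107.31 + 6.45 + 40.83 = 154.59 thousand.
Denominator = 1,228.47 + 6.45 = 1,234.92 thousand.
Broad rate = 154.59 / 1,234.92 = 12.52%.
Headline unemployment rate = 107.31 / 1,228.47 = 8.74%.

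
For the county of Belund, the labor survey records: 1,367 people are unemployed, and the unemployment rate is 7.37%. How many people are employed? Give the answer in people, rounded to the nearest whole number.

About 17,181 are employed.

Labor force = U / u = 1,367 / 0.0737 ≈ 18,548.
Employed = labor force − unemployed = 18,548 − 1,367 = 17,181.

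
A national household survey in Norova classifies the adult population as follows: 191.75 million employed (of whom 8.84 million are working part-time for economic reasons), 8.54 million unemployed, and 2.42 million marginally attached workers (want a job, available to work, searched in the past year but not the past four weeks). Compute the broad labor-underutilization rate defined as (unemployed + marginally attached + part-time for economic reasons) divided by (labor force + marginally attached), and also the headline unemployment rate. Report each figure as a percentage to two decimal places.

Labor force = 191.75 + 8.54 = 200.29 million.
Numerator = 8.54 + 2.42 + 8.84 = 19.80 million.
Denominator = 200.29 + 2.42 = 202.71 million.
Broad rate = 19.80 / 202.71 = 9.77%.
Headline unemployment rate = 8.54 / 200.29 = 4.26%.

Broad underutilization rate ≈ 9.77%; headline unemployment rate ≈ 4.26%.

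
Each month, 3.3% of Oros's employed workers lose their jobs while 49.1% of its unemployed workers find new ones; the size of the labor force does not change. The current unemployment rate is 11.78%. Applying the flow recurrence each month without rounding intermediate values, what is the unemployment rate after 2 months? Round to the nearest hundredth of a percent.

Unemployment rate after two months ≈ 7.54%.

With a fixed labor force, u_{t+1} = u_t + s·(1−u_t) − f·u_t = u_t·(1−s−f) + s.
Here 1−s−f = 0.476 and s = 0.033.
u_1 = 0.117800 × 0.476 + 0.033 = 0.089073.
u_2 = 0.089073 × 0.476 + 0.033 = 0.075399.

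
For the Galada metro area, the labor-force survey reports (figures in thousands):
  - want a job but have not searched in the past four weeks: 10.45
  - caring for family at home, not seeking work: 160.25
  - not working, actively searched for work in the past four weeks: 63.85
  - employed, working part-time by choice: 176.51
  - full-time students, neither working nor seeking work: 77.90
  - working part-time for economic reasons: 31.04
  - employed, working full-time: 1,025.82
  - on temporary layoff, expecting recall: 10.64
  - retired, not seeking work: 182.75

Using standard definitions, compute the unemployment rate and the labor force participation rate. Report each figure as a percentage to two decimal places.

Unemployment rate ≈ 5.70%; labor force participation rate ≈ 75.20%.

Employed = 176.51 + 31.04 + 1,025.82 = 1,233.37 thousand (anyone who worked, including part-time for economic reasons, counts as employed).
Unemployed = 63.85 + 10.64 = 74.49 thousand (jobless and actively searching, or on temporary layoff).
Labor force = 1,233.37 + 74.49 = 1,307.86 thousand.
Not in labor force = 10.45 + 160.25 + 77.90 + 182.75 = 431.35 thousand (those not working and not actively searching are outside the labor force — including those who want a job but have given up searching).
Civilian working-age population = 1,307.86 + 431.35 = 1,739.21 thousand.
Unemployment rate = 74.49 / 1,307.86 = 5.70%.
Labor force participation rate = 1,307.86 / 1,739.21 = 75.20%.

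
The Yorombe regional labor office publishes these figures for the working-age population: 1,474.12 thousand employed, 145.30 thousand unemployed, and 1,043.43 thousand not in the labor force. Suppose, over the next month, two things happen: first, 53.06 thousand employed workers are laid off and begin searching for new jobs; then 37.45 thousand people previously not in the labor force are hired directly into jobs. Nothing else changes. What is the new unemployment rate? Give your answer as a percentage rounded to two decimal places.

New unemployment rate ≈ 11.97%.

Initially, labor force = 1,474.12 + 145.30 = 1,619.42 thousand, so u = 145.30/1,619.42 = 8.97%.
After the first change, employed falls and unemployed rises by 53.06; labor force unchanged → E = 1,421.06, U = 198.36, labor force = 1,619.42 thousand.
After the second change, employed and labor force both rise by 37.45; unemployed unchanged → E = 1,458.51, U = 198.36, labor force = 1,656.87 thousand.
New unemployment rate = 198.36 / 1,656.87 = 11.97%.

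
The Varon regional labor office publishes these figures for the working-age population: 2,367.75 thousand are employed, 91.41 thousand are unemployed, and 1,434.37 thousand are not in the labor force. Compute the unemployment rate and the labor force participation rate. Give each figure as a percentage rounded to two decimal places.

Labor force = employed + unemployed = 2,367.75 + 91.41 = 2,459.16 thousand.
Working-age population = 2,459.16 + 1,434.37 = 3,893.53 thousand.
Unemployment rate = 91.41 / 2,459.16 = 3.72%.
Labor force participation rate = 2,459.16 / 3,893.53 = 63.16%.

Unemployment rate ≈ 3.72%; labor force participation rate ≈ 63.16%.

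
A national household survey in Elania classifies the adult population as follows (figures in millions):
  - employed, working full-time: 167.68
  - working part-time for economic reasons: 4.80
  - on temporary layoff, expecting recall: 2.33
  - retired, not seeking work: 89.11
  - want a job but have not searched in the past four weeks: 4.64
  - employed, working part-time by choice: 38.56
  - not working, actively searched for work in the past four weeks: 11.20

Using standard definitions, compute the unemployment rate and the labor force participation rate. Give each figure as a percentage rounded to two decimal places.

Employed = 167.68 + 4.80 + 38.56 = 211.04 million (anyone who worked, including part-time for economic reasons, counts as employed).
Unemployed = 2.33 + 11.20 = 13.53 million (jobless and actively searching, or on temporary layoff).
Labor force = 211.04 + 13.53 = 224.57 million.
Not in labor force = 89.11 + 4.64 = 93.75 million (those not working and not actively searching are outside the labor force — including those who want a job but have given up searching).
Civilian working-age population = 224.57 + 93.75 = 318.32 million.
Unemployment rate = 13.53 / 224.57 = 6.02%.
Labor force participation rate = 224.57 / 318.32 = 70.55%.

Unemployment rate ≈ 6.02%; labor force participation rate ≈ 70.55%.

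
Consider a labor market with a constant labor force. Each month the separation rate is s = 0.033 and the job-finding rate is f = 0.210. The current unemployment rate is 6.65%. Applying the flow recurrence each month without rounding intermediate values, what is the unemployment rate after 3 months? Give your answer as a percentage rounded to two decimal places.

With a fixed labor force, u_{t+1} = u_t + s·(1−u_t) − f·u_t = u_t·(1−s−f) + s.
Here 1−s−f = 0.757 and s = 0.033.
u_1 = 0.066500 × 0.757 + 0.033 = 0.083341.
u_2 = 0.083341 × 0.757 + 0.033 = 0.096089.
u_3 = 0.096089 × 0.757 + 0.033 = 0.105739.

Unemployment rate after three months ≈ 10.57%.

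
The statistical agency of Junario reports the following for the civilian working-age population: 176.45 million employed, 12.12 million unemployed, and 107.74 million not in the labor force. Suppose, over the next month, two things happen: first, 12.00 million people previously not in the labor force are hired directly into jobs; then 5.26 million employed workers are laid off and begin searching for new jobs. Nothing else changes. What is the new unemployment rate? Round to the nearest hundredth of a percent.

New unemployment rate ≈ 8.67%.

Initially, labor force = 176.45 + 12.12 = 188.57 million, so u = 12.12/188.57 = 6.43%.
After the first change, employed and labor force both rise by 12.00; unemployed unchanged → E = 188.45, U = 12.12, labor force = 200.57 million.
After the second change, employed falls and unemployed rises by 5.26; labor force unchanged → E = 183.19, U = 17.38, labor force = 200.57 million.
New unemployment rate = 17.38 / 200.57 = 8.67%.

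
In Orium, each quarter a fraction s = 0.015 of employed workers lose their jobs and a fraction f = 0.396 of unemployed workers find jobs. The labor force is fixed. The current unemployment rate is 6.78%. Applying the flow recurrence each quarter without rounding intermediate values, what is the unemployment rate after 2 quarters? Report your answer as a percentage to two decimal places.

Unemployment rate after two quarters ≈ 4.74%.

With a fixed labor force, u_{t+1} = u_t + s·(1−u_t) − f·u_t = u_t·(1−s−f) + s.
Here 1−s−f = 0.589 and s = 0.015.
u_1 = 0.067800 × 0.589 + 0.015 = 0.054934.
u_2 = 0.054934 × 0.589 + 0.015 = 0.047356.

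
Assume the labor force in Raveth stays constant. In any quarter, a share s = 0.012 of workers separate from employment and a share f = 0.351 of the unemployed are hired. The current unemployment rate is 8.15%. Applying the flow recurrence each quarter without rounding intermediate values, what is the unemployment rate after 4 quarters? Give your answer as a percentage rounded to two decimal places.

Unemployment rate after four quarters ≈ 4.10%.

With a fixed labor force, u_{t+1} = u_t + s·(1−u_t) − f·u_t = u_t·(1−s−f) + s.
Here 1−s−f = 0.637 and s = 0.012.
u_1 = 0.081500 × 0.637 + 0.012 = 0.063916.
u_2 = 0.063916 × 0.637 + 0.012 = 0.052714.
u_3 = 0.052714 × 0.637 + 0.012 = 0.045579.
u_4 = 0.045579 × 0.637 + 0.012 = 0.041034.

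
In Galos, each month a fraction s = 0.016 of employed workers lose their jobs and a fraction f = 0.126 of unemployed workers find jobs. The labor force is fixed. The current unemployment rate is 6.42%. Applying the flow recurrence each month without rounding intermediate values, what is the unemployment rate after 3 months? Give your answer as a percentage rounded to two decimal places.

With a fixed labor force, u_{t+1} = u_t + s·(1−u_t) − f·u_t = u_t·(1−s−f) + s.
Here 1−s−f = 0.858 and s = 0.016.
u_1 = 0.064200 × 0.858 + 0.016 = 0.071084.
u_2 = 0.071084 × 0.858 + 0.016 = 0.076990.
u_3 = 0.076990 × 0.858 + 0.016 = 0.082057.

Unemployment rate after three months ≈ 8.21%.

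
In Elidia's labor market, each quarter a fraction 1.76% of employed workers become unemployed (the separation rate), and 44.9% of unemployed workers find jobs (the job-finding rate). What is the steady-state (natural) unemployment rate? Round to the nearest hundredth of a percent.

At steady state the flows balance: s·E = f·U, so U/(E+U) = s/(s+f).
u* = 1.76 / (1.76 + 44.9) = 1.76 / 46.66 = 3.77%.

Steady-state unemployment rate ≈ 3.77%.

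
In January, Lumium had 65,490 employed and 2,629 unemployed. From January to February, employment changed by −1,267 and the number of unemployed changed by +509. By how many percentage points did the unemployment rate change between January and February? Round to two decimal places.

January: labor force = 65,490 + 2,629 = 68,119; u = 2,629/68,119 = 3.86%.
February: labor force = 64,223 + 3,138 = 67,361; u = 3,138/67,361 = 4.66%.
Change = 4.66% − 3.86% = +0.80 pp.

The unemployment rate changed by +0.80 percentage points.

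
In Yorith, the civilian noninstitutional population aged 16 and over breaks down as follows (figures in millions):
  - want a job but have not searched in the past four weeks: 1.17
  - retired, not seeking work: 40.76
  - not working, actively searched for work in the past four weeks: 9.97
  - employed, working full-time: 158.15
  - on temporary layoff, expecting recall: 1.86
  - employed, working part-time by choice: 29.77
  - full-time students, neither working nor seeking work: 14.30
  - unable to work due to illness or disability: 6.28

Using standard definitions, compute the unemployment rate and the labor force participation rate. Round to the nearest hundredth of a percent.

Unemployment rate ≈ 5.92%; labor force participation rate ≈ 76.16%.

Employed = 158.15 + 29.77 = 187.92 million.
Unemployed = 9.97 + 1.86 = 11.83 million (jobless and actively searching, or on temporary layoff).
Labor force = 187.92 + 11.83 = 199.75 million.
Not in labor force = 1.17 + 40.76 + 14.30 + 6.28 = 62.51 million (those not working and not actively searching are outside the labor force — including those who want a job but have given up searching).
Civilian working-age population = 199.75 + 62.51 = 262.26 million.
Unemployment rate = 11.83 / 199.75 = 5.92%.
Labor force participation rate = 199.75 / 262.26 = 76.16%.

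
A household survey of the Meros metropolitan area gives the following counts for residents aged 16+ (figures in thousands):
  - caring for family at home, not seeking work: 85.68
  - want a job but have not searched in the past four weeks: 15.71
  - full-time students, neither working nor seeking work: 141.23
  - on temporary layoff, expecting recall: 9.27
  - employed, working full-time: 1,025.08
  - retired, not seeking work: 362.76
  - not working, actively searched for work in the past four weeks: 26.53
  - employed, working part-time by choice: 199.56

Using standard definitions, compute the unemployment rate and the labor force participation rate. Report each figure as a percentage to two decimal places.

Unemployment rate ≈ 2.84%; labor force participation rate ≈ 67.55%.

Employed = 1,025.08 + 199.56 = 1,224.64 thousand.
Unemployed = 9.27 + 26.53 = 35.80 thousand (jobless and actively searching, or on temporary layoff).
Labor force = 1,224.64 + 35.80 = 1,260.44 thousand.
Not in labor force = 85.68 + 15.71 + 141.23 + 362.76 = 605.38 thousand (those not working and not actively searching are outside the labor force — including those who want a job but have given up searching).
Civilian working-age population = 1,260.44 + 605.38 = 1,865.82 thousand.
Unemployment rate = 35.80 / 1,260.44 = 2.84%.
Labor force participation rate = 1,260.44 / 1,865.82 = 67.55%.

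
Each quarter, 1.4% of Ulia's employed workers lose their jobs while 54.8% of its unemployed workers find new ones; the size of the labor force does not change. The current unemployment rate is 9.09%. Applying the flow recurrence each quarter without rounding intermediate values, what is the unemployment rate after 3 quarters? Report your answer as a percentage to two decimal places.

Unemployment rate after three quarters ≈ 3.05%.

With a fixed labor force, u_{t+1} = u_t + s·(1−u_t) − f·u_t = u_t·(1−s−f) + s.
Here 1−s−f = 0.438 and s = 0.014.
u_1 = 0.090900 × 0.438 + 0.014 = 0.053814.
u_2 = 0.053814 × 0.438 + 0.014 = 0.037571.
u_3 = 0.037571 × 0.438 + 0.014 = 0.030456.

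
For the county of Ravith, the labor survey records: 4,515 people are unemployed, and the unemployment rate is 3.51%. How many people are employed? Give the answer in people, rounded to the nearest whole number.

About 124,117 are employed.

Labor force = U / u = 4,515 / 0.0351 ≈ 128,632.
Employed = labor force − unemployed = 128,632 − 4,515 = 124,117.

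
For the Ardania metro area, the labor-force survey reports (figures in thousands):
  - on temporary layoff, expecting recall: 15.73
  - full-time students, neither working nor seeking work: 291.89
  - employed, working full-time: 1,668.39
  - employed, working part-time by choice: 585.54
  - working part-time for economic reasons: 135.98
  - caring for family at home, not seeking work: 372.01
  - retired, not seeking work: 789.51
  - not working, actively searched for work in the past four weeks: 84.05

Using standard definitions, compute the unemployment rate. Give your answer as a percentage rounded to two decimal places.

Unemployment rate ≈ 4.01%.

Employed = 1,668.39 + 585.54 + 135.98 = 2,389.91 thousand (anyone who worked, including part-time for economic reasons, counts as employed).
Unemployed = 15.73 + 84.05 = 99.78 thousand (jobless and actively searching, or on temporary layoff).
Labor force = 2,389.91 + 99.78 = 2,489.69 thousand.
Unemployment rate = 99.78 / 2,489.69 = 4.01%.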